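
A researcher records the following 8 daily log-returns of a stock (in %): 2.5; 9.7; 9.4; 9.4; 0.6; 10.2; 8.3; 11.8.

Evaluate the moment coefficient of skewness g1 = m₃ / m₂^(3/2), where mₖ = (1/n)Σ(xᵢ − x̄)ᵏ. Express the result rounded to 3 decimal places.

-0.993

x̄ = (2.5 + 9.7 + 9.4 + 9.4 + 0.6 + 10.2 + 8.3 + 11.8) / 8 = 7.7375
deviations (xᵢ − x̄): -5.2375, 1.9625, 1.6625, 1.6625, -7.1375, 2.4625, 0.5625, 4.0625
Σ(xᵢ − x̄)² = 110.6388 ⇒ m₂ = 110.6388/8 = 13.82984
Σ(xᵢ − x̄)³ = -408.3783 ⇒ m₃ = -408.3783/8 = -51.04729
m₂^(3/2) = 13.82984^(1.5) = 51.43111
g1 = m₃ / m₂^(3/2) = -51.04729 / 51.43111 ≈ -0.993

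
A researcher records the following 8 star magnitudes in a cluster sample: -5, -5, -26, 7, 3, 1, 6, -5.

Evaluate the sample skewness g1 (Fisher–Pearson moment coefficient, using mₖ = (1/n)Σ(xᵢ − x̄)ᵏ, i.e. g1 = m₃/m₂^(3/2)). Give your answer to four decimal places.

-1.3374

x̄ = (-5 - 5 - 26 + 7 + 3 + 1 + 6 - 5) / 8 = -3.0000
deviations (xᵢ − x̄): -2.0000, -2.0000, -23.0000, 10.0000, 6.0000, 4.0000, 9.0000, -2.0000
Σ(xᵢ − x̄)² = 774.0000 ⇒ m₂ = 774.0000/8 = 96.75000
Σ(xᵢ − x̄)³ = -10182.0000 ⇒ m₃ = -10182.0000/8 = -1272.75000
m₂^(3/2) = 96.75000^(1.5) = 951.64827
g1 = m₃ / m₂^(3/2) = -1272.75000 / 951.64827 ≈ -1.3374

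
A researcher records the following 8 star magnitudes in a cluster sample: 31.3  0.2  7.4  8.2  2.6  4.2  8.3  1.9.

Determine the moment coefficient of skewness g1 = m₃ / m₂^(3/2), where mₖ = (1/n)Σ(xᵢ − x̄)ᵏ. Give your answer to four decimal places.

1.8472

x̄ = (31.3 + 0.2 + 7.4 + 8.2 + 2.6 + 4.2 + 8.3 + 1.9) / 8 = 8.0125
deviations (xᵢ − x̄): 23.2875, -7.8125, -0.6125, 0.1875, -5.4125, -3.8125, 0.2875, -6.1125
Σ(xᵢ − x̄)² = 685.0287 ⇒ m₂ = 685.0287/8 = 85.62859
Σ(xᵢ − x̄)³ = 11709.5984 ⇒ m₃ = 11709.5984/8 = 1463.69980
m₂^(3/2) = 85.62859^(1.5) = 792.37035
g1 = m₃ / m₂^(3/2) = 1463.69980 / 792.37035 ≈ 1.8472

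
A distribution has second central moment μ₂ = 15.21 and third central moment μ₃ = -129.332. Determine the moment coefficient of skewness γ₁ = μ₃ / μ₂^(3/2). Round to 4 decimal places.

σ = √μ₂ = √15.21 = 3.90000
σ³ = μ₂^(3/2) = 59.31900
γ₁ = μ₃/σ³ = -129.332 / 59.31900 ≈ -2.1803

-2.1803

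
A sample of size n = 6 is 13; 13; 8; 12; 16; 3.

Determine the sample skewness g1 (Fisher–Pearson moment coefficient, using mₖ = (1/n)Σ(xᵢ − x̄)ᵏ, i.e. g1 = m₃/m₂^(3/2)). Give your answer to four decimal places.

-0.7621

x̄ = (13 + 13 + 8 + 12 + 16 + 3) / 6 = 10.8333
deviations (xᵢ − x̄): 2.1667, 2.1667, -2.8333, 1.1667, 5.1667, -7.8333
Σ(xᵢ − x̄)² = 106.8333 ⇒ m₂ = 106.8333/6 = 17.80556
Σ(xᵢ − x̄)³ = -343.5556 ⇒ m₃ = -343.5556/6 = -57.25926
m₂^(3/2) = 17.80556^(1.5) = 75.13344
g1 = m₃ / m₂^(3/2) = -57.25926 / 75.13344 ≈ -0.7621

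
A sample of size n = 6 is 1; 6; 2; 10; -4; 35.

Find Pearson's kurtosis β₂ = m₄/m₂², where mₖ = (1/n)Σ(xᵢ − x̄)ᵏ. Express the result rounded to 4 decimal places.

3.4341

x̄ = 8.3333
Σ(xᵢ − x̄)² = 965.3333 ⇒ m₂ = 160.88889
Σ(xᵢ − x̄)⁴ = 533355.1111 ⇒ m₄ = 88892.51852
m₂² = 25885.23457
β₂ = m₄/m₂² = 88892.51852 / 25885.23457 ≈ 3.4341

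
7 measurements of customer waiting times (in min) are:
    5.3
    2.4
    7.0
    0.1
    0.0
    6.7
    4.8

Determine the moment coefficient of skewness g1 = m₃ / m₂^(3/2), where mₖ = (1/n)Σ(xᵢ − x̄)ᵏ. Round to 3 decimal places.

-0.283

x̄ = (5.3 + 2.4 + 7.0 + 0.1 + 0.0 + 6.7 + 4.8) / 7 = 3.7571
deviations (xᵢ − x̄): 1.5429, -1.3571, 3.2429, -3.6571, -3.7571, 2.9429, 1.0429
Σ(xᵢ − x̄)² = 51.9771 ⇒ m₂ = 51.9771/7 = 7.42531
Σ(xᵢ − x̄)³ = -40.0537 ⇒ m₃ = -40.0537/7 = -5.72195
m₂^(3/2) = 7.42531^(1.5) = 20.23352
g1 = m₃ / m₂^(3/2) = -5.72195 / 20.23352 ≈ -0.283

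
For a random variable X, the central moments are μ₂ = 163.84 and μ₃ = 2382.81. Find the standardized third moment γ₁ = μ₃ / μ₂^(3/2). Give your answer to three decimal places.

1.136

σ = √μ₂ = √163.84 = 12.80000
σ³ = μ₂^(3/2) = 2097.15200
γ₁ = μ₃/σ³ = 2382.81 / 2097.15200 ≈ 1.136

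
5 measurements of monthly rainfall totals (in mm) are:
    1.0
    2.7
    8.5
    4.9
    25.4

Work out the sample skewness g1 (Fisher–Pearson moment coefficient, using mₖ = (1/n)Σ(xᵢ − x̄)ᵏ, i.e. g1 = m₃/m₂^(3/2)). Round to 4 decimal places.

1.2159

x̄ = (1.0 + 2.7 + 8.5 + 4.9 + 25.4) / 5 = 8.5000
deviations (xᵢ − x̄): -7.5000, -5.8000, 0.0000, -3.6000, 16.9000
Σ(xᵢ − x̄)² = 388.4600 ⇒ m₂ = 388.4600/5 = 77.69200
Σ(xᵢ − x̄)³ = 4163.1660 ⇒ m₃ = 4163.1660/5 = 832.63320
m₂^(3/2) = 77.69200^(1.5) = 684.80110
g1 = m₃ / m₂^(3/2) = 832.63320 / 684.80110 ≈ 1.2159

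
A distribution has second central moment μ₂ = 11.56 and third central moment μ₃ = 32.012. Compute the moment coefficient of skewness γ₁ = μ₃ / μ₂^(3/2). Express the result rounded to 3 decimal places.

σ = √μ₂ = √11.56 = 3.40000
σ³ = μ₂^(3/2) = 39.30400
γ₁ = μ₃/σ³ = 32.012 / 39.30400 ≈ 0.814

0.814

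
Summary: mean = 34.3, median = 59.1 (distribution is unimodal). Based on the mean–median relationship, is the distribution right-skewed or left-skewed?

mean − median = 34.3 − 59.1 = -24.8
mean < median ⇒ the longer tail is on the left ⇒ left-skewed (negatively skewed).

left-skewed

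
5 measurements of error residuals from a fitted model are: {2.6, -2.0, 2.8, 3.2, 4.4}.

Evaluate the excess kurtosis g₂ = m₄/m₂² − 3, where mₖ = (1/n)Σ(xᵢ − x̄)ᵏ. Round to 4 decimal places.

x̄ = 2.2000
Σ(xᵢ − x̄)² = 24.0000 ⇒ m₂ = 4.80000
Σ(xᵢ − x̄)⁴ = 335.7504 ⇒ m₄ = 67.15008
m₂² = 23.04000
g₂ = m₄/m₂² − 3 = 2.91450 − 3 ≈ -0.0855

-0.0855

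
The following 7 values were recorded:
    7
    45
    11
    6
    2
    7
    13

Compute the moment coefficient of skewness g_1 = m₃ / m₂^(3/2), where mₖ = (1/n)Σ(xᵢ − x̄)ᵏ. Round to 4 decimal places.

x̄ = (7 + 45 + 11 + 6 + 2 + 7 + 13) / 7 = 13.0000
deviations (xᵢ − x̄): -6.0000, 32.0000, -2.0000, -7.0000, -11.0000, -6.0000, 0.0000
Σ(xᵢ − x̄)² = 1270.0000 ⇒ m₂ = 1270.0000/7 = 181.42857
Σ(xᵢ − x̄)³ = 30654.0000 ⇒ m₃ = 30654.0000/7 = 4379.14286
m₂^(3/2) = 181.42857^(1.5) = 2443.75983
g_1 = m₃ / m₂^(3/2) = 4379.14286 / 2443.75983 ≈ 1.7920

1.7920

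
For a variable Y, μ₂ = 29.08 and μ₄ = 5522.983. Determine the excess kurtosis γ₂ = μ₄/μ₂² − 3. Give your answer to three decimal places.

μ₂² = 29.08² = 845.64640
μ₄/μ₂² = 5522.983 / 845.64640 = 6.53108
γ₂ = 6.53108 − 3 ≈ 3.531

3.531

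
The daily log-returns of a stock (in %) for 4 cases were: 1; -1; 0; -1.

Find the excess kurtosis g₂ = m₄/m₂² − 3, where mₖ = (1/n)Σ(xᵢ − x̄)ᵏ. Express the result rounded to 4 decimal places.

-1.3719

x̄ = -0.2500
Σ(xᵢ − x̄)² = 2.7500 ⇒ m₂ = 0.68750
Σ(xᵢ − x̄)⁴ = 3.0781 ⇒ m₄ = 0.76953
m₂² = 0.47266
g₂ = m₄/m₂² − 3 = 1.62810 − 3 ≈ -1.3719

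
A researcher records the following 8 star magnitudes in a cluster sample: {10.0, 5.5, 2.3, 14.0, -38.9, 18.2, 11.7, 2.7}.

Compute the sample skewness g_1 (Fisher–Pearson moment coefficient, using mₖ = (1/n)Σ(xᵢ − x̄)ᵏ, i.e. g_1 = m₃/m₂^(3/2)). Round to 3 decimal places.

x̄ = (10.0 + 5.5 + 2.3 + 14.0 - 38.9 + 18.2 + 11.7 + 2.7) / 8 = 3.1875
deviations (xᵢ − x̄): 6.8125, 2.3125, -0.8875, 10.8125, -42.0875, 15.0125, 8.5125, -0.4875
Σ(xᵢ − x̄)² = 2238.8888 ⇒ m₂ = 2238.8888/8 = 279.86109
Σ(xᵢ − x̄)³ = -68959.9207 ⇒ m₃ = -68959.9207/8 = -8619.99008
m₂^(3/2) = 279.86109^(1.5) = 4681.81006
g_1 = m₃ / m₂^(3/2) = -8619.99008 / 4681.81006 ≈ -1.841

-1.841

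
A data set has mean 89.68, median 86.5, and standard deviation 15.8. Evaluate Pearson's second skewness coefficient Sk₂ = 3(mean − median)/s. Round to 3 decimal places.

Sk₂ = 3(89.68 − 86.5) / 15.8 = 3 × 3.1800 / 15.8
    = 9.5400 / 15.8 ≈ 0.604

0.604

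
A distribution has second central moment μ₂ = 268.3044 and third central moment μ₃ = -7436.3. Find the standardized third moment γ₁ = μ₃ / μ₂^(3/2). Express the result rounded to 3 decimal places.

-1.692

σ = √μ₂ = √268.3044 = 16.38000
σ³ = μ₂^(3/2) = 4394.82607
γ₁ = μ₃/σ³ = -7436.3 / 4394.82607 ≈ -1.692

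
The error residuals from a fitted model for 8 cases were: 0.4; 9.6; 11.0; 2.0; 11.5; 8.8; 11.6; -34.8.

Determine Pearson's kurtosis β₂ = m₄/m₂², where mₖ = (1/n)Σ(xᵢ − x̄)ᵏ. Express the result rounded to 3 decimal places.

x̄ = 2.5125
Σ(xᵢ − x̄)² = 1722.1088 ⇒ m₂ = 215.26359
Σ(xᵢ − x̄)⁴ = 1960924.0044 ⇒ m₄ = 245115.50055
m₂² = 46338.41479
β₂ = m₄/m₂² = 245115.50055 / 46338.41479 ≈ 5.290

5.290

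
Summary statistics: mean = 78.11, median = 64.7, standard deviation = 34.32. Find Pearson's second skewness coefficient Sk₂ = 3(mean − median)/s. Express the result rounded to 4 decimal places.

1.1722

Sk₂ = 3(78.11 − 64.7) / 34.32 = 3 × 13.4100 / 34.32
    = 40.2300 / 34.32 ≈ 1.1722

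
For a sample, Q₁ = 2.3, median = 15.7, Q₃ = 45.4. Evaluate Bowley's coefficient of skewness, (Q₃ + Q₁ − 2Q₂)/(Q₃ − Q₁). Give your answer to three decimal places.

numerator: Q₃ + Q₁ − 2Q₂ = 45.4 + 2.3 − 2×15.7 = 16.3000
denominator: Q₃ − Q₁ = 45.4 − 2.3 = 43.1000
Bowley skewness = 16.3000 / 43.1000 ≈ 0.378

0.378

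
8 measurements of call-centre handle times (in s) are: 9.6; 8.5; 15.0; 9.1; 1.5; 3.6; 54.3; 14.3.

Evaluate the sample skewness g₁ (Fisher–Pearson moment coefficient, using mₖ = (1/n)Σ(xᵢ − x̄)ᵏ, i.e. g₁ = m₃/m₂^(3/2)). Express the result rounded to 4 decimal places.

1.9256

x̄ = (9.6 + 8.5 + 15.0 + 9.1 + 1.5 + 3.6 + 54.3 + 14.3) / 8 = 14.4875
deviations (xᵢ − x̄): -4.8875, -5.9875, 0.5125, -5.3875, -12.9875, -10.8875, 39.8125, -0.1875
Σ(xᵢ − x̄)² = 1961.3088 ⇒ m₂ = 1961.3088/8 = 245.16359
Σ(xᵢ − x̄)³ = 59135.3161 ⇒ m₃ = 59135.3161/8 = 7391.91451
m₂^(3/2) = 245.16359^(1.5) = 3838.69819
g₁ = m₃ / m₂^(3/2) = 7391.91451 / 3838.69819 ≈ 1.9256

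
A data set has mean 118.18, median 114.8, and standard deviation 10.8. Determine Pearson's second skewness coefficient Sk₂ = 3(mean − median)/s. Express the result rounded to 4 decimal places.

Sk₂ = 3(118.18 − 114.8) / 10.8 = 3 × 3.3800 / 10.8
    = 10.1400 / 10.8 ≈ 0.9389

0.9389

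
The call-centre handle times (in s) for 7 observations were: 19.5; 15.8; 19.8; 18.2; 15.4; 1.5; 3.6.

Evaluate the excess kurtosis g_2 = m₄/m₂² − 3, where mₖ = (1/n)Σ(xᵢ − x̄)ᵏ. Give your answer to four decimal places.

-1.1040

x̄ = 13.4000
Σ(xᵢ − x̄)² = 348.6200 ⇒ m₂ = 49.80286
Σ(xᵢ − x̄)⁴ = 32919.3986 ⇒ m₄ = 4702.77123
m₂² = 2480.32458
g_2 = m₄/m₂² − 3 = 1.89603 − 3 ≈ -1.1040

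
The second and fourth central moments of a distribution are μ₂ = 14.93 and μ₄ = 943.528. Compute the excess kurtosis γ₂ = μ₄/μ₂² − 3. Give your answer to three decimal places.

μ₂² = 14.93² = 222.90490
μ₄/μ₂² = 943.528 / 222.90490 = 4.23287
γ₂ = 4.23287 − 3 ≈ 1.233

1.233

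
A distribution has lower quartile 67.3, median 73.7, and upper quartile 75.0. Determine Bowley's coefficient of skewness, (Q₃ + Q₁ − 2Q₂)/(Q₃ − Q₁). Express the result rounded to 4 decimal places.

numerator: Q₃ + Q₁ − 2Q₂ = 75.0 + 67.3 − 2×73.7 = -5.1000
denominator: Q₃ − Q₁ = 75.0 − 67.3 = 7.7000
Bowley skewness = -5.1000 / 7.7000 ≈ -0.6623

-0.6623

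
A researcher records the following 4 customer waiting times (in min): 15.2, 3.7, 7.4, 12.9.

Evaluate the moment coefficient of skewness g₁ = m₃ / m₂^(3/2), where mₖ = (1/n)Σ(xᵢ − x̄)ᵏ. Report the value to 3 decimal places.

-0.145

x̄ = (15.2 + 3.7 + 7.4 + 12.9) / 4 = 9.8000
deviations (xᵢ − x̄): 5.4000, -6.1000, -2.4000, 3.1000
Σ(xᵢ − x̄)² = 81.7400 ⇒ m₂ = 81.7400/4 = 20.43500
Σ(xᵢ − x̄)³ = -53.5500 ⇒ m₃ = -53.5500/4 = -13.38750
m₂^(3/2) = 20.43500^(1.5) = 92.37660
g₁ = m₃ / m₂^(3/2) = -13.38750 / 92.37660 ≈ -0.145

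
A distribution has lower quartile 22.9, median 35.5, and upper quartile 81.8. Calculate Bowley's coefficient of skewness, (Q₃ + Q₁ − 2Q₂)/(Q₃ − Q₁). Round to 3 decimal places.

numerator: Q₃ + Q₁ − 2Q₂ = 81.8 + 22.9 − 2×35.5 = 33.7000
denominator: Q₃ − Q₁ = 81.8 − 22.9 = 58.9000
Bowley skewness = 33.7000 / 58.9000 ≈ 0.572

0.572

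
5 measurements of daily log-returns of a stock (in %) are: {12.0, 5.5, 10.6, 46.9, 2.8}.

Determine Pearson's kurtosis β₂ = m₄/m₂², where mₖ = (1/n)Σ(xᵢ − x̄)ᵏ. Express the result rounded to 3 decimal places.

x̄ = 15.5600
Σ(xᵢ − x̄)² = 1283.4920 ⇒ m₂ = 256.69840
Σ(xᵢ − x̄)⁴ = 1002225.7950 ⇒ m₄ = 200445.15901
m₂² = 65894.06856
β₂ = m₄/m₂² = 200445.15901 / 65894.06856 ≈ 3.042

3.042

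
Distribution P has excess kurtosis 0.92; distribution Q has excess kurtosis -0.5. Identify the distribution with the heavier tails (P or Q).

P

Higher excess kurtosis ⇒ heavier tails relative to the normal distribution.
0.92 vs -0.5: the larger is 0.92, so P has heavier tails. (P is leptokurtic — heavier-than-normal tails; the other is platykurtic.)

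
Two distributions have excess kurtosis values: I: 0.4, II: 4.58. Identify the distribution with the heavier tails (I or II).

Higher excess kurtosis ⇒ heavier tails relative to the normal distribution.
0.4 vs 4.58: the larger is 4.58, so II has heavier tails.

II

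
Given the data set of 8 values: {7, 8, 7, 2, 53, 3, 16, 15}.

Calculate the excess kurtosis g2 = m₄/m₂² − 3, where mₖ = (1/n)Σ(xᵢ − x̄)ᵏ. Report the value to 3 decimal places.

2.145

x̄ = 13.8750
Σ(xᵢ − x̄)² = 1924.8750 ⇒ m₂ = 240.60938
Σ(xᵢ − x̄)⁴ = 2382796.9629 ⇒ m₄ = 297849.62036
m₂² = 57892.87134
g2 = m₄/m₂² − 3 = 5.14484 − 3 ≈ 2.145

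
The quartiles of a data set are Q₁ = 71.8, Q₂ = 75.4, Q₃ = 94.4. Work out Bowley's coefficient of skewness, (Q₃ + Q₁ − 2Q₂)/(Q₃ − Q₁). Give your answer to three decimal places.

0.681

numerator: Q₃ + Q₁ − 2Q₂ = 94.4 + 71.8 − 2×75.4 = 15.4000
denominator: Q₃ − Q₁ = 94.4 − 71.8 = 22.6000
Bowley skewness = 15.4000 / 22.6000 ≈ 0.681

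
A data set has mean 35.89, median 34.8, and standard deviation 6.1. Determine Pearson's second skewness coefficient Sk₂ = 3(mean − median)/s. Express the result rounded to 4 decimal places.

0.5361

Sk₂ = 3(35.89 − 34.8) / 6.1 = 3 × 1.0900 / 6.1
    = 3.2700 / 6.1 ≈ 0.5361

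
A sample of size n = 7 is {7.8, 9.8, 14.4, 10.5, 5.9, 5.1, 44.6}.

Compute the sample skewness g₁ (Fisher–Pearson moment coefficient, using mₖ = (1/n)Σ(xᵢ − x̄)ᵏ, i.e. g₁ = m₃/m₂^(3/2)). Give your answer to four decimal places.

x̄ = (7.8 + 9.8 + 14.4 + 10.5 + 5.9 + 5.1 + 44.6) / 7 = 14.0143
deviations (xᵢ − x̄): -6.2143, -4.2143, 0.3857, -3.5143, -8.1143, -8.9143, 30.5857
Σ(xᵢ − x̄)² = 1149.6686 ⇒ m₂ = 1149.6686/7 = 164.23837
Σ(xᵢ − x̄)³ = 27011.7075 ⇒ m₃ = 27011.7075/7 = 3858.81535
m₂^(3/2) = 164.23837^(1.5) = 2104.80530
g₁ = m₃ / m₂^(3/2) = 3858.81535 / 2104.80530 ≈ 1.8333

1.8333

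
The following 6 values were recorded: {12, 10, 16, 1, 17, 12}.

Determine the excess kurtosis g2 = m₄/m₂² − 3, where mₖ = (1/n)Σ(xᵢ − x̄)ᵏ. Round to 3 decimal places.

-0.096

x̄ = 11.3333
Σ(xᵢ − x̄)² = 163.3333 ⇒ m₂ = 27.22222
Σ(xᵢ − x̄)⁴ = 12910.4444 ⇒ m₄ = 2151.74074
m₂² = 741.04938
g2 = m₄/m₂² − 3 = 2.90364 − 3 ≈ -0.096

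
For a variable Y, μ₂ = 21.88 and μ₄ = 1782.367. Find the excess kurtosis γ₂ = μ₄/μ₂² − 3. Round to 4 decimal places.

0.7231

μ₂² = 21.88² = 478.73440
μ₄/μ₂² = 1782.367 / 478.73440 = 3.72308
γ₂ = 3.72308 − 3 ≈ 0.7231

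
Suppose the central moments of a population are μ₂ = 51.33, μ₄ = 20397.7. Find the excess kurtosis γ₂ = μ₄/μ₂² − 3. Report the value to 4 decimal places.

4.7417

μ₂² = 51.33² = 2634.76890
μ₄/μ₂² = 20397.7 / 2634.76890 = 7.74174
γ₂ = 7.74174 − 3 ≈ 4.7417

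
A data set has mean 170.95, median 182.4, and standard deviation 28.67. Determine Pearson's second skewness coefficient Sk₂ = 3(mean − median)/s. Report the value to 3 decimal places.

Sk₂ = 3(170.95 − 182.4) / 28.67 = 3 × -11.4500 / 28.67
    = -34.3500 / 28.67 ≈ -1.198

-1.198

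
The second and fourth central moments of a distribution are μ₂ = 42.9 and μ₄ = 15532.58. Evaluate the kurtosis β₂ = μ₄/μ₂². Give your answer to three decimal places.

8.440

μ₂² = 42.9² = 1840.41000
μ₄/μ₂² = 15532.58 / 1840.41000 = 8.43974
β₂ ≈ 8.440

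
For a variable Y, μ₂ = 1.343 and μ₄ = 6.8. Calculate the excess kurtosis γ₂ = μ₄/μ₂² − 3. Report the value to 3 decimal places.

μ₂² = 1.343² = 1.80365
μ₄/μ₂² = 6.8 / 1.80365 = 3.77013
γ₂ = 3.77013 − 3 ≈ 0.770

0.770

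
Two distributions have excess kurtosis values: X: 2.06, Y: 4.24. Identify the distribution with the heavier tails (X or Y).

Higher excess kurtosis ⇒ heavier tails relative to the normal distribution.
2.06 vs 4.24: the larger is 4.24, so Y has heavier tails.

Y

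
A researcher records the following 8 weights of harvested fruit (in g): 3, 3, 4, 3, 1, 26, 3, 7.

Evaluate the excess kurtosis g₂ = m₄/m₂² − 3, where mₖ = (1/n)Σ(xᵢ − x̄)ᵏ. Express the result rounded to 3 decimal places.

2.663

x̄ = 6.2500
Σ(xᵢ − x̄)² = 465.5000 ⇒ m₂ = 58.18750
Σ(xᵢ − x̄)⁴ = 153380.6563 ⇒ m₄ = 19172.58203
m₂² = 3385.78516
g₂ = m₄/m₂² − 3 = 5.66267 − 3 ≈ 2.663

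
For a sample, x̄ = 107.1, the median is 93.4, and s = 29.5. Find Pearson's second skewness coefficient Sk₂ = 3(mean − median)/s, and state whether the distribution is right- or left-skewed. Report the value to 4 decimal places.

Sk₂ = 3(107.1 − 93.4) / 29.5 = 3 × 13.7000 / 29.5
    = 41.1000 / 29.5 ≈ 1.3932
Sk₂ > 0 ⇒ mean > median ⇒ right-skewed (positive skew).

1.3932, right-skewed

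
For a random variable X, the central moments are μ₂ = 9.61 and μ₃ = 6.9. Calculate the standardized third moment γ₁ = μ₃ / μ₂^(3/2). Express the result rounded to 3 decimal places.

σ = √μ₂ = √9.61 = 3.10000
σ³ = μ₂^(3/2) = 29.79100
γ₁ = μ₃/σ³ = 6.9 / 29.79100 ≈ 0.232

0.232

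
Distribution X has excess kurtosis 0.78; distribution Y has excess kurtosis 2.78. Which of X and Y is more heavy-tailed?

Higher excess kurtosis ⇒ heavier tails relative to the normal distribution.
0.78 vs 2.78: the larger is 2.78, so Y has heavier tails.

Y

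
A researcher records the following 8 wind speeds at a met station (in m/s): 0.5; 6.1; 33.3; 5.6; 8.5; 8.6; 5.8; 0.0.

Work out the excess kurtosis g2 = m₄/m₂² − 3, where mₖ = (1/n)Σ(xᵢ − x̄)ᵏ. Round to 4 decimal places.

2.1573

x̄ = 8.5500
Σ(xᵢ − x̄)² = 772.7400 ⇒ m₂ = 96.59250
Σ(xᵢ − x̄)⁴ = 384945.1109 ⇒ m₄ = 48118.13886
m₂² = 9330.11106
g2 = m₄/m₂² − 3 = 5.15730 − 3 ≈ 2.1573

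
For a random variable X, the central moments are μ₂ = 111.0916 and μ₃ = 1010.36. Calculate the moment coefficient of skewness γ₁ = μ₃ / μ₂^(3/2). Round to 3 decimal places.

σ = √μ₂ = √111.0916 = 10.54000
σ³ = μ₂^(3/2) = 1170.90546
γ₁ = μ₃/σ³ = 1010.36 / 1170.90546 ≈ 0.863

0.863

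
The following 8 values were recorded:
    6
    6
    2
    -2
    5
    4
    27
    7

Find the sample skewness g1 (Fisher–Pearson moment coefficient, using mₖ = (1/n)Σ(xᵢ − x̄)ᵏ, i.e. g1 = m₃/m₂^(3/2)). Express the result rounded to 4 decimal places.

1.7379

x̄ = (6 + 6 + 2 - 2 + 5 + 4 + 27 + 7) / 8 = 6.8750
deviations (xᵢ − x̄): -0.8750, -0.8750, -4.8750, -8.8750, -1.8750, -2.8750, 20.1250, 0.1250
Σ(xᵢ − x̄)² = 520.8750 ⇒ m₂ = 520.8750/8 = 65.10938
Σ(xᵢ − x̄)³ = 7304.3438 ⇒ m₃ = 7304.3438/8 = 913.04297
m₂^(3/2) = 65.10938^(1.5) = 525.37002
g1 = m₃ / m₂^(3/2) = 913.04297 / 525.37002 ≈ 1.7379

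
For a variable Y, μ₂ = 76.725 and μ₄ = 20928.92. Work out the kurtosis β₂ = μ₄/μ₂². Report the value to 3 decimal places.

μ₂² = 76.725² = 5886.72562
μ₄/μ₂² = 20928.92 / 5886.72562 = 3.55527
β₂ ≈ 3.555

3.555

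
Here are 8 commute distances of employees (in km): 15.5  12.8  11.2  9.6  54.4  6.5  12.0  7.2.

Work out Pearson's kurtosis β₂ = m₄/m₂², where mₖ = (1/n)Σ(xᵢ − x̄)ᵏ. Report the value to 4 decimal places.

x̄ = 16.1500
Σ(xᵢ − x̄)² = 1732.5600 ⇒ m₂ = 216.57000
Σ(xᵢ − x̄)⁴ = 2158503.8240 ⇒ m₄ = 269812.97799
m₂² = 46902.56490
β₂ = m₄/m₂² = 269812.97799 / 46902.56490 ≈ 5.7526

5.7526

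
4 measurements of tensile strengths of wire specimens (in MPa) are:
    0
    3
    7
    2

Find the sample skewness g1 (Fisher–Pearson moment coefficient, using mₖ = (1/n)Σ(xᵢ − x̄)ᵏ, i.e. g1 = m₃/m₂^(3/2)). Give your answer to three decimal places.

0.543

x̄ = (0 + 3 + 7 + 2) / 4 = 3.0000
deviations (xᵢ − x̄): -3.0000, 0.0000, 4.0000, -1.0000
Σ(xᵢ − x̄)² = 26.0000 ⇒ m₂ = 26.0000/4 = 6.50000
Σ(xᵢ − x̄)³ = 36.0000 ⇒ m₃ = 36.0000/4 = 9.00000
m₂^(3/2) = 6.50000^(1.5) = 16.57181
g1 = m₃ / m₂^(3/2) = 9.00000 / 16.57181 ≈ 0.543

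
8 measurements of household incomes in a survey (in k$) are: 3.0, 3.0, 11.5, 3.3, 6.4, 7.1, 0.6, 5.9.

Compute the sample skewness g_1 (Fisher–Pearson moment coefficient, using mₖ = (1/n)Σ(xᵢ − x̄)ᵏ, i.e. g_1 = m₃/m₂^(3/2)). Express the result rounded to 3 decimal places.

0.627

x̄ = (3.0 + 3.0 + 11.5 + 3.3 + 6.4 + 7.1 + 0.6 + 5.9) / 8 = 5.1000
deviations (xᵢ − x̄): -2.1000, -2.1000, 6.4000, -1.8000, 1.3000, 2.0000, -4.5000, 0.8000
Σ(xᵢ − x̄)² = 79.6000 ⇒ m₂ = 79.6000/8 = 9.95000
Σ(xᵢ − x̄)³ = 157.3740 ⇒ m₃ = 157.3740/8 = 19.67175
m₂^(3/2) = 9.95000^(1.5) = 31.38590
g_1 = m₃ / m₂^(3/2) = 19.67175 / 31.38590 ≈ 0.627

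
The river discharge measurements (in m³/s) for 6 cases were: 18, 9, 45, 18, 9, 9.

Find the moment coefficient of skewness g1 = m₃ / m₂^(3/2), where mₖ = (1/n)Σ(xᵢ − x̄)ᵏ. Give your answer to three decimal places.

1.414

x̄ = (18 + 9 + 45 + 18 + 9 + 9) / 6 = 18.0000
deviations (xᵢ − x̄): 0.0000, -9.0000, 27.0000, 0.0000, -9.0000, -9.0000
Σ(xᵢ − x̄)² = 972.0000 ⇒ m₂ = 972.0000/6 = 162.00000
Σ(xᵢ − x̄)³ = 17496.0000 ⇒ m₃ = 17496.0000/6 = 2916.00000
m₂^(3/2) = 162.00000^(1.5) = 2061.92337
g1 = m₃ / m₂^(3/2) = 2916.00000 / 2061.92337 ≈ 1.414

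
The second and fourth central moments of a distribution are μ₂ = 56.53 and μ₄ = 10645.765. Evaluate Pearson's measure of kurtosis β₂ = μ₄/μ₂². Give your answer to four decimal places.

μ₂² = 56.53² = 3195.64090
μ₄/μ₂² = 10645.765 / 3195.64090 = 3.33134
β₂ ≈ 3.3313

3.3313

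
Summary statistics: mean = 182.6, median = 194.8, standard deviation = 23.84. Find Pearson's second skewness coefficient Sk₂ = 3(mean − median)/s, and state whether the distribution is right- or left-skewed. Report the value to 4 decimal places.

-1.5352, left-skewed

Sk₂ = 3(182.6 − 194.8) / 23.84 = 3 × -12.2000 / 23.84
    = -36.6000 / 23.84 ≈ -1.5352
Sk₂ < 0 ⇒ mean < median ⇒ left-skewed (negative skew).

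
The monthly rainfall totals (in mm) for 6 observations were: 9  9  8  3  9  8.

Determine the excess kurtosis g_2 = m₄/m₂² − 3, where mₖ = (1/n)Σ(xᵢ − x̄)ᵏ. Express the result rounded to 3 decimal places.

x̄ = 7.6667
Σ(xᵢ − x̄)² = 27.3333 ⇒ m₂ = 4.55556
Σ(xᵢ − x̄)⁴ = 483.7778 ⇒ m₄ = 80.62963
m₂² = 20.75309
g_2 = m₄/m₂² − 3 = 3.88519 − 3 ≈ 0.885

0.885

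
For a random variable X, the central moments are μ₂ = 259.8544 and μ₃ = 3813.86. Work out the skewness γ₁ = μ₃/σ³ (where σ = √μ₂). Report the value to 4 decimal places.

0.9105

σ = √μ₂ = √259.8544 = 16.12000
σ³ = μ₂^(3/2) = 4188.85293
γ₁ = μ₃/σ³ = 3813.86 / 4188.85293 ≈ 0.9105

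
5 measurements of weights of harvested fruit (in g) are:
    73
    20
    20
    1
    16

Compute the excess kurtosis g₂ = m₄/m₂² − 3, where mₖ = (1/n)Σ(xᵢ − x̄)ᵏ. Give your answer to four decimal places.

x̄ = 26.0000
Σ(xᵢ − x̄)² = 3006.0000 ⇒ m₂ = 601.20000
Σ(xᵢ − x̄)⁴ = 5282898.0000 ⇒ m₄ = 1056579.60000
m₂² = 361441.44000
g₂ = m₄/m₂² − 3 = 2.92324 − 3 ≈ -0.0768

-0.0768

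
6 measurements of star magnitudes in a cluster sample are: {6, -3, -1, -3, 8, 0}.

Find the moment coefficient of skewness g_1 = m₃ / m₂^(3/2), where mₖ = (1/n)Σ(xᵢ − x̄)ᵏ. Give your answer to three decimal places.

0.578

x̄ = (6 - 3 - 1 - 3 + 8 + 0) / 6 = 1.1667
deviations (xᵢ − x̄): 4.8333, -4.1667, -2.1667, -4.1667, 6.8333, -1.1667
Σ(xᵢ − x̄)² = 110.8333 ⇒ m₂ = 110.8333/6 = 18.47222
Σ(xᵢ − x̄)³ = 275.5556 ⇒ m₃ = 275.5556/6 = 45.92593
m₂^(3/2) = 18.47222^(1.5) = 79.39236
g_1 = m₃ / m₂^(3/2) = 45.92593 / 79.39236 ≈ 0.578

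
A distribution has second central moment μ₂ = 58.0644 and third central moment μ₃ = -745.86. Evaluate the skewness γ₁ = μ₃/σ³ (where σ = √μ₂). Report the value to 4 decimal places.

-1.6857

σ = √μ₂ = √58.0644 = 7.62000
σ³ = μ₂^(3/2) = 442.45073
γ₁ = μ₃/σ³ = -745.86 / 442.45073 ≈ -1.6857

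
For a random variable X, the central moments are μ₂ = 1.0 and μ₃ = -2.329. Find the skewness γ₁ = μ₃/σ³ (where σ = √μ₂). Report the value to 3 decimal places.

σ = √μ₂ = √1.0 = 1.00000
σ³ = μ₂^(3/2) = 1.00000
γ₁ = μ₃/σ³ = -2.329 / 1.00000 ≈ -2.329

-2.329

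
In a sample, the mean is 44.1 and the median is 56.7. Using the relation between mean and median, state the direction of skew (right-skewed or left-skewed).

mean − median = 44.1 − 56.7 = -12.6
mean < median ⇒ the longer tail is on the left ⇒ left-skewed (negatively skewed).

left-skewed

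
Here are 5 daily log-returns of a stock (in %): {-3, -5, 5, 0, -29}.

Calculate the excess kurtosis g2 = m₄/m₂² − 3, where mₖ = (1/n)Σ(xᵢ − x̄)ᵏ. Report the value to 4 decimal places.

-0.1076

x̄ = -6.4000
Σ(xᵢ − x̄)² = 695.2000 ⇒ m₂ = 139.04000
Σ(xᵢ − x̄)⁴ = 279580.5760 ⇒ m₄ = 55916.11520
m₂² = 19332.12160
g2 = m₄/m₂² − 3 = 2.89239 − 3 ≈ -0.1076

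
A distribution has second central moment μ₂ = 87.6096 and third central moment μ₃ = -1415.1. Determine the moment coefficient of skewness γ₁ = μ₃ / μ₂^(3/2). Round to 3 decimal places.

-1.726

σ = √μ₂ = √87.6096 = 9.36000
σ³ = μ₂^(3/2) = 820.02586
γ₁ = μ₃/σ³ = -1415.1 / 820.02586 ≈ -1.726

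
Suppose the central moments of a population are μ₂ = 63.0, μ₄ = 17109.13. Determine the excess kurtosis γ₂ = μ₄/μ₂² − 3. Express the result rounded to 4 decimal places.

1.3107

μ₂² = 63.0² = 3969.00000
μ₄/μ₂² = 17109.13 / 3969.00000 = 4.31069
γ₂ = 4.31069 − 3 ≈ 1.3107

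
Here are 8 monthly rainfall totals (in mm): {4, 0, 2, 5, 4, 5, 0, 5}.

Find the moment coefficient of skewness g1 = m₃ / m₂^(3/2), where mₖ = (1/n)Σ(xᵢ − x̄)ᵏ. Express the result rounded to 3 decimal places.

-0.620

x̄ = (4 + 0 + 2 + 5 + 4 + 5 + 0 + 5) / 8 = 3.1250
deviations (xᵢ − x̄): 0.8750, -3.1250, -1.1250, 1.8750, 0.8750, 1.8750, -3.1250, 1.8750
Σ(xᵢ − x̄)² = 32.8750 ⇒ m₂ = 32.8750/8 = 4.10938
Σ(xᵢ − x̄)³ = -41.3438 ⇒ m₃ = -41.3438/8 = -5.16797
m₂^(3/2) = 4.10938^(1.5) = 8.33036
g1 = m₃ / m₂^(3/2) = -5.16797 / 8.33036 ≈ -0.620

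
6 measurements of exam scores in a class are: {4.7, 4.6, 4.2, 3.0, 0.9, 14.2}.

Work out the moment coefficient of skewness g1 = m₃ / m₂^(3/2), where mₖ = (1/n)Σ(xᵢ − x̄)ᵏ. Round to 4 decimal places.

x̄ = (4.7 + 4.6 + 4.2 + 3.0 + 0.9 + 14.2) / 6 = 5.2667
deviations (xᵢ − x̄): -0.5667, -0.6667, -1.0667, -2.2667, -4.3667, 8.9333
Σ(xᵢ − x̄)² = 105.9133 ⇒ m₂ = 105.9133/6 = 17.65222
Σ(xᵢ − x̄)³ = 616.3196 ⇒ m₃ = 616.3196/6 = 102.71993
m₂^(3/2) = 17.65222^(1.5) = 74.16501
g1 = m₃ / m₂^(3/2) = 102.71993 / 74.16501 ≈ 1.3850

1.3850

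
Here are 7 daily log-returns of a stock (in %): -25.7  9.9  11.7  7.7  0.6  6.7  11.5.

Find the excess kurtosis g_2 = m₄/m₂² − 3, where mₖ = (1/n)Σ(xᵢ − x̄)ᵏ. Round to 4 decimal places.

x̄ = 3.2000
Σ(xᵢ − x̄)² = 1060.5000 ⇒ m₂ = 151.50000
Σ(xᵢ − x̄)⁴ = 710162.5734 ⇒ m₄ = 101451.79620
m₂² = 22952.25000
g_2 = m₄/m₂² − 3 = 4.42012 − 3 ≈ 1.4201

1.4201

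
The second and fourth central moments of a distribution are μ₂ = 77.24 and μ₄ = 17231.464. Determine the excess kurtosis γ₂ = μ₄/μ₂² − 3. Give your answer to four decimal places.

-0.1117

μ₂² = 77.24² = 5966.01760
μ₄/μ₂² = 17231.464 / 5966.01760 = 2.88827
γ₂ = 2.88827 − 3 ≈ -0.1117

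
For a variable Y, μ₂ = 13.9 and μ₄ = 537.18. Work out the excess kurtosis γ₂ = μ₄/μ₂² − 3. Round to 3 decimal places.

μ₂² = 13.9² = 193.21000
μ₄/μ₂² = 537.18 / 193.21000 = 2.78029
γ₂ = 2.78029 − 3 ≈ -0.220

-0.220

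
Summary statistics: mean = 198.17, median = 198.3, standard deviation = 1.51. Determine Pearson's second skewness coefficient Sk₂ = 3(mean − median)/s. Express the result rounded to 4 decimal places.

Sk₂ = 3(198.17 − 198.3) / 1.51 = 3 × -0.1300 / 1.51
    = -0.3900 / 1.51 ≈ -0.2583

-0.2583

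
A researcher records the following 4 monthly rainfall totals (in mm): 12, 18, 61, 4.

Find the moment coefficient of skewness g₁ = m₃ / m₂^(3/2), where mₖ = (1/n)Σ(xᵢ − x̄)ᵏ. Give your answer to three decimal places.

x̄ = (12 + 18 + 61 + 4) / 4 = 23.7500
deviations (xᵢ − x̄): -11.7500, -5.7500, 37.2500, -19.7500
Σ(xᵢ − x̄)² = 1948.7500 ⇒ m₂ = 1948.7500/4 = 487.18750
Σ(xᵢ − x̄)³ = 42170.6250 ⇒ m₃ = 42170.6250/4 = 10542.65625
m₂^(3/2) = 487.18750^(1.5) = 10753.36049
g₁ = m₃ / m₂^(3/2) = 10542.65625 / 10753.36049 ≈ 0.980

0.980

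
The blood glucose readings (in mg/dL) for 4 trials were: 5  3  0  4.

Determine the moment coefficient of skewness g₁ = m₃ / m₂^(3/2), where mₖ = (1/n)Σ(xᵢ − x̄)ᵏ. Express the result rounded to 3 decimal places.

-0.687

x̄ = (5 + 3 + 0 + 4) / 4 = 3.0000
deviations (xᵢ − x̄): 2.0000, 0.0000, -3.0000, 1.0000
Σ(xᵢ − x̄)² = 14.0000 ⇒ m₂ = 14.0000/4 = 3.50000
Σ(xᵢ − x̄)³ = -18.0000 ⇒ m₃ = -18.0000/4 = -4.50000
m₂^(3/2) = 3.50000^(1.5) = 6.54790
g₁ = m₃ / m₂^(3/2) = -4.50000 / 6.54790 ≈ -0.687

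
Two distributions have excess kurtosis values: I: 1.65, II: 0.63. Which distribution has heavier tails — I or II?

Higher excess kurtosis ⇒ heavier tails relative to the normal distribution.
1.65 vs 0.63: the larger is 1.65, so I has heavier tails.

I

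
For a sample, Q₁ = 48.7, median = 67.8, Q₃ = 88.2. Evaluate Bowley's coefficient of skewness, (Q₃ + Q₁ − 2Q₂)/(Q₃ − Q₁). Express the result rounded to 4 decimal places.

numerator: Q₃ + Q₁ − 2Q₂ = 88.2 + 48.7 − 2×67.8 = 1.3000
denominator: Q₃ − Q₁ = 88.2 − 48.7 = 39.5000
Bowley skewness = 1.3000 / 39.5000 ≈ 0.0329

0.0329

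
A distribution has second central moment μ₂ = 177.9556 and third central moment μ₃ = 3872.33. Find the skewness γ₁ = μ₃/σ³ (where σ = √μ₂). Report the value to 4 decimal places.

1.6312

σ = √μ₂ = √177.9556 = 13.34000
σ³ = μ₂^(3/2) = 2373.92770
γ₁ = μ₃/σ³ = 3872.33 / 2373.92770 ≈ 1.6312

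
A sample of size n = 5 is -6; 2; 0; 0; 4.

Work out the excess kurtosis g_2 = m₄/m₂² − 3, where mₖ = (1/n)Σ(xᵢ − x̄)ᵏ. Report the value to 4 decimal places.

x̄ = 0.0000
Σ(xᵢ − x̄)² = 56.0000 ⇒ m₂ = 11.20000
Σ(xᵢ − x̄)⁴ = 1568.0000 ⇒ m₄ = 313.60000
m₂² = 125.44000
g_2 = m₄/m₂² − 3 = 2.50000 − 3 ≈ -0.5000

-0.5000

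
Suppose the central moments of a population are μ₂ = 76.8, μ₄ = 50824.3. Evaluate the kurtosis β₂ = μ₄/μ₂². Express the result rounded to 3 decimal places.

8.617

μ₂² = 76.8² = 5898.24000
μ₄/μ₂² = 50824.3 / 5898.24000 = 8.61686
β₂ ≈ 8.617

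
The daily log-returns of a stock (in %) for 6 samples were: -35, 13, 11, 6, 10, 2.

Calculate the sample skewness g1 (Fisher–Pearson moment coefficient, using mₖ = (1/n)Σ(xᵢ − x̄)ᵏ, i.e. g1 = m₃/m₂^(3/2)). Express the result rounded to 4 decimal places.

-1.6089

x̄ = (-35 + 13 + 11 + 6 + 10 + 2) / 6 = 1.1667
deviations (xᵢ − x̄): -36.1667, 11.8333, 9.8333, 4.8333, 8.8333, 0.8333
Σ(xᵢ − x̄)² = 1646.8333 ⇒ m₂ = 1646.8333/6 = 274.47222
Σ(xᵢ − x̄)³ = -43896.4444 ⇒ m₃ = -43896.4444/6 = -7316.07407
m₂^(3/2) = 274.47222^(1.5) = 4547.23708
g1 = m₃ / m₂^(3/2) = -7316.07407 / 4547.23708 ≈ -1.6089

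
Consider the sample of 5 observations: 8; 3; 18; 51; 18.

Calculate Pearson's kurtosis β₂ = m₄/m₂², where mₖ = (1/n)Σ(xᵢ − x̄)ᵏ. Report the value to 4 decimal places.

x̄ = 19.6000
Σ(xᵢ − x̄)² = 1401.2000 ⇒ m₂ = 280.24000
Σ(xᵢ − x̄)⁴ = 1066169.9360 ⇒ m₄ = 213233.98720
m₂² = 78534.45760
β₂ = m₄/m₂² = 213233.98720 / 78534.45760 ≈ 2.7152

2.7152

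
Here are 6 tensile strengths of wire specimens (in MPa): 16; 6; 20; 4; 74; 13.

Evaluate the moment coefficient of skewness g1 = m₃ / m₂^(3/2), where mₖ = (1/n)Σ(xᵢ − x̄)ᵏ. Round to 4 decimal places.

x̄ = (16 + 6 + 20 + 4 + 74 + 13) / 6 = 22.1667
deviations (xᵢ − x̄): -6.1667, -16.1667, -2.1667, -18.1667, 51.8333, -9.1667
Σ(xᵢ − x̄)² = 3404.8333 ⇒ m₂ = 3404.8333/6 = 567.47222
Σ(xᵢ − x̄)³ = 128024.5556 ⇒ m₃ = 128024.5556/6 = 21337.42593
m₂^(3/2) = 567.47222^(1.5) = 13518.13912
g1 = m₃ / m₂^(3/2) = 21337.42593 / 13518.13912 ≈ 1.5784

1.5784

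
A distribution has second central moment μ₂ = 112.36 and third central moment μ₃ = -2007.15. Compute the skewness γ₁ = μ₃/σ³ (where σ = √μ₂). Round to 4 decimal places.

-1.6852

σ = √μ₂ = √112.36 = 10.60000
σ³ = μ₂^(3/2) = 1191.01600
γ₁ = μ₃/σ³ = -2007.15 / 1191.01600 ≈ -1.6852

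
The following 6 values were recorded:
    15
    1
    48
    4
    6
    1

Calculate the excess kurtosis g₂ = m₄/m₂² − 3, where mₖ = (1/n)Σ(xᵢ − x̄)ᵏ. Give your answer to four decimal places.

x̄ = 12.5000
Σ(xᵢ − x̄)² = 1645.5000 ⇒ m₂ = 274.25000
Σ(xᵢ − x̄)⁴ = 1630254.3750 ⇒ m₄ = 271709.06250
m₂² = 75213.06250
g₂ = m₄/m₂² − 3 = 3.61252 − 3 ≈ 0.6125

0.6125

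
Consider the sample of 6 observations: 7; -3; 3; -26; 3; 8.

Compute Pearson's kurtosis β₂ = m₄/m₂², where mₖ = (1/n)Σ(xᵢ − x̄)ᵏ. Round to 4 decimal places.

3.5463

x̄ = -1.3333
Σ(xᵢ − x̄)² = 805.3333 ⇒ m₂ = 134.22222
Σ(xᵢ − x̄)⁴ = 383328.4444 ⇒ m₄ = 63888.07407
m₂² = 18015.60494
β₂ = m₄/m₂² = 63888.07407 / 18015.60494 ≈ 3.5463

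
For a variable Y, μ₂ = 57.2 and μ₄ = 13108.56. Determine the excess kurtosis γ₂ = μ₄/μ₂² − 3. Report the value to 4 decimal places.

μ₂² = 57.2² = 3271.84000
μ₄/μ₂² = 13108.56 / 3271.84000 = 4.00648
γ₂ = 4.00648 − 3 ≈ 1.0065

1.0065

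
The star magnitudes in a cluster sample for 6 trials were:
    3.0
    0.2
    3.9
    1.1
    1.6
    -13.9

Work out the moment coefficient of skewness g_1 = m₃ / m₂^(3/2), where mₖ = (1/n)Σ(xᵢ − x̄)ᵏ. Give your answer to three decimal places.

x̄ = (3.0 + 0.2 + 3.9 + 1.1 + 1.6 - 13.9) / 6 = -0.6833
deviations (xᵢ − x̄): 3.6833, 0.8833, 4.5833, 1.7833, 2.2833, -13.2167
Σ(xᵢ − x̄)² = 218.4283 ⇒ m₂ = 218.4283/6 = 36.40472
Σ(xᵢ − x̄)³ = -2144.1724 ⇒ m₃ = -2144.1724/6 = -357.36207
m₂^(3/2) = 36.40472^(1.5) = 219.65272
g_1 = m₃ / m₂^(3/2) = -357.36207 / 219.65272 ≈ -1.627

-1.627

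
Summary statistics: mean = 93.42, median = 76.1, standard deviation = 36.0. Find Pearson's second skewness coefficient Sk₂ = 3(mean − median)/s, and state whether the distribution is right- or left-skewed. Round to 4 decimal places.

Sk₂ = 3(93.42 − 76.1) / 36.0 = 3 × 17.3200 / 36.0
    = 51.9600 / 36.0 ≈ 1.4433
Sk₂ > 0 ⇒ mean > median ⇒ right-skewed (positive skew).

1.4433, right-skewed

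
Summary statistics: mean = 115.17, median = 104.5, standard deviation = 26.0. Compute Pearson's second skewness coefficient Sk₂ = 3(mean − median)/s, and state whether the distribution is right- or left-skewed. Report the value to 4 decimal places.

Sk₂ = 3(115.17 − 104.5) / 26.0 = 3 × 10.6700 / 26.0
    = 32.0100 / 26.0 ≈ 1.2312
Sk₂ > 0 ⇒ mean > median ⇒ right-skewed (positive skew).

1.2312, right-skewed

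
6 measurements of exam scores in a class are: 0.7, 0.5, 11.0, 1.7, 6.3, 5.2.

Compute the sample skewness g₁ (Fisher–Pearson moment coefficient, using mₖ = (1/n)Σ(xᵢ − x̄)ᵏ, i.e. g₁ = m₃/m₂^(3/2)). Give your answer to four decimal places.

0.6611

x̄ = (0.7 + 0.5 + 11.0 + 1.7 + 6.3 + 5.2) / 6 = 4.2333
deviations (xᵢ − x̄): -3.5333, -3.7333, 6.7667, -2.5333, 2.0667, 0.9667
Σ(xᵢ − x̄)² = 83.8333 ⇒ m₂ = 83.8333/6 = 13.97222
Σ(xᵢ − x̄)³ = 207.1564 ⇒ m₃ = 207.1564/6 = 34.52607
m₂^(3/2) = 13.97222^(1.5) = 52.22738
g₁ = m₃ / m₂^(3/2) = 34.52607 / 52.22738 ≈ 0.6611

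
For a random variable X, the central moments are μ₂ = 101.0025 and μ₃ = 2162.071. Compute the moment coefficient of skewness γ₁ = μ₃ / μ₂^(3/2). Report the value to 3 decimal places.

σ = √μ₂ = √101.0025 = 10.05000
σ³ = μ₂^(3/2) = 1015.07513
γ₁ = μ₃/σ³ = 2162.071 / 1015.07513 ≈ 2.130

2.130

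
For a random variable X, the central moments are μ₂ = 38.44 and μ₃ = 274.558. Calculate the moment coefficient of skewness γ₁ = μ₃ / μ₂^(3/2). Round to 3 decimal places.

1.152

σ = √μ₂ = √38.44 = 6.20000
σ³ = μ₂^(3/2) = 238.32800
γ₁ = μ₃/σ³ = 274.558 / 238.32800 ≈ 1.152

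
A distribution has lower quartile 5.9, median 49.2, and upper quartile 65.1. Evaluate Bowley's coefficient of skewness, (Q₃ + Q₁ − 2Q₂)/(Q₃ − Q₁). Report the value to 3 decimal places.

numerator: Q₃ + Q₁ − 2Q₂ = 65.1 + 5.9 − 2×49.2 = -27.4000
denominator: Q₃ − Q₁ = 65.1 − 5.9 = 59.2000
Bowley skewness = -27.4000 / 59.2000 ≈ -0.463

-0.463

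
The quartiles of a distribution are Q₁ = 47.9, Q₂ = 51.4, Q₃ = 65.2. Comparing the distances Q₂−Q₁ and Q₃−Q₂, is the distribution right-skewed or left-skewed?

Q₂ − Q₁ = 3.5;  Q₃ − Q₂ = 13.8
Q₃ − Q₂ > Q₂ − Q₁ ⇒ the upper half is more spread out ⇒ right-skewed.

right-skewed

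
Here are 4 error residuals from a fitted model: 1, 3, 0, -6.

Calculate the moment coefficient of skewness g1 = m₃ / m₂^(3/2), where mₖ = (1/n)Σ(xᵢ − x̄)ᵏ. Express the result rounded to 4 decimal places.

-0.7950

x̄ = (1 + 3 + 0 - 6) / 4 = -0.5000
deviations (xᵢ − x̄): 1.5000, 3.5000, 0.5000, -5.5000
Σ(xᵢ − x̄)² = 45.0000 ⇒ m₂ = 45.0000/4 = 11.25000
Σ(xᵢ − x̄)³ = -120.0000 ⇒ m₃ = -120.0000/4 = -30.00000
m₂^(3/2) = 11.25000^(1.5) = 37.73365
g1 = m₃ / m₂^(3/2) = -30.00000 / 37.73365 ≈ -0.7950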